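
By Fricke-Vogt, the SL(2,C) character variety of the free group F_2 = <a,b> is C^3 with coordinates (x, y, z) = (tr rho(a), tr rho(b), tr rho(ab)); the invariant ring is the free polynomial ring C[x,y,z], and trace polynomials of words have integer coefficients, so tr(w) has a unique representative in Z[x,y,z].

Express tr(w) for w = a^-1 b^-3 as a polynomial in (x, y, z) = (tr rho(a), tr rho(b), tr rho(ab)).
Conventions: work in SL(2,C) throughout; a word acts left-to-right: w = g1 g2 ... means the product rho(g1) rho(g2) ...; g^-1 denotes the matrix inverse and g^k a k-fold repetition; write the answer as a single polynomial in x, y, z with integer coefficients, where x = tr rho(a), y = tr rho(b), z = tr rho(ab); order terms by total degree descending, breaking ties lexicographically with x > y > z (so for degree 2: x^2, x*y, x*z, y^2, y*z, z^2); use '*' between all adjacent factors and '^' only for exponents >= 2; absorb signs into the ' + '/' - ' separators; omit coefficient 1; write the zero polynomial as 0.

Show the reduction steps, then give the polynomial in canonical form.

reduce: tr(b^-1) = tr(b) = y
so tr(b^-2) = tr(b^-1) tr(b) - tr(1) = y^2 - 2
tr(a b^-1) = tr(a) tr(b) - tr(a b) = x*y - z
tr(b^-2 a) = tr(a b^-1) tr(b) - tr(a) = x*y^2 - y*z - x
tr(b^-2 a^-1) = tr(b^-2) tr(a) - tr(b^-2 a) = y*z - x
so tr(a^-1 b^-3) = tr(b^-2 a^-1) tr(b) - tr(b^-2 a^-1 b) = y^2*z - x*y - z

y^2*z - x*y - z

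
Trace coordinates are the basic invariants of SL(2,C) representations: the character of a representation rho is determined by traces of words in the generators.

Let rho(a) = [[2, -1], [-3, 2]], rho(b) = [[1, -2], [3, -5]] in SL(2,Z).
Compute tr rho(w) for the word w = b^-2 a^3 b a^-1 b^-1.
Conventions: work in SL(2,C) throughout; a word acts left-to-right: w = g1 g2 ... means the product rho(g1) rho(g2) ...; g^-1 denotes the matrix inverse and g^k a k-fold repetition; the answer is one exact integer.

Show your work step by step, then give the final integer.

-5929

rho(b^-1) = [[-5, 2], [-3, 1]]
... * rho(b^-1) = [[-5, 2], [-3, 1]]  ->  [[19, -8], [12, -5]]
... * rho(a) = [[2, -1], [-3, 2]]  ->  [[62, -35], [39, -22]]
... * rho(a) = [[2, -1], [-3, 2]]  ->  [[229, -132], [144, -83]]
... * rho(a) = [[2, -1], [-3, 2]]  ->  [[854, -493], [537, -310]]
... * rho(b) = [[1, -2], [3, -5]]  ->  [[-625, 757], [-393, 476]]
... * rho(a^-1) = [[2, 1], [3, 2]]  ->  [[1021, 889], [642, 559]]
... * rho(b^-1) = [[-5, 2], [-3, 1]]  ->  [[-7772, 2931], [-4887, 1843]]
tr = -7772 + 1843 = -5929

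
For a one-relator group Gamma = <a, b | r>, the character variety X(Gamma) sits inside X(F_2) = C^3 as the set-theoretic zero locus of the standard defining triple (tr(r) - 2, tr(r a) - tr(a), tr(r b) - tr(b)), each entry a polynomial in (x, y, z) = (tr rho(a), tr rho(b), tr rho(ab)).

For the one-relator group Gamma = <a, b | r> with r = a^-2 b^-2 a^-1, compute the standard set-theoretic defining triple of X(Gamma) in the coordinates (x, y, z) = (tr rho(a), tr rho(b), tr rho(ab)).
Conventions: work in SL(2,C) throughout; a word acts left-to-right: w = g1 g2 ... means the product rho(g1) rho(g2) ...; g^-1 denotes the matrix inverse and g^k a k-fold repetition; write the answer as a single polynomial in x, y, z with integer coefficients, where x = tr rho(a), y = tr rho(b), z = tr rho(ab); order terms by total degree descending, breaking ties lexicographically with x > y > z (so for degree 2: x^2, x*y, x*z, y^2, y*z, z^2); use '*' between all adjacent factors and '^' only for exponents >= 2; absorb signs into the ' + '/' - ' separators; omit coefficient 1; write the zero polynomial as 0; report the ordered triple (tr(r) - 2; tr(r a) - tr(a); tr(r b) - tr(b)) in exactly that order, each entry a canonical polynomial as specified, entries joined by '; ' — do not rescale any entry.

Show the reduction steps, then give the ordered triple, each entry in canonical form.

x^2*y*z - x^3 - x*y^2 - y*z + 3*x - 2; x*y*z - x^2 - y^2 - x + 2; x^2*y^2*z - x^3*y - x*y^3 - x*y*z^2 + x^2*z + 3*x*y - y - z

reduce: trace(a^-1) = trace(a) = x
so trace(a^-1 b) = trace(b)*trace(a) - trace(b a) = x*y - z
trace(a^-1 b^-1) = trace(a^-1)*trace(b) - trace(a^-1 b) = z
so trace(b^-1 a^-2) = trace(a^-1 b^-1)*trace(a) - trace(a^-1 b^-1 a) = x*z - y
trace(b^-1 a^-3) = trace(b^-1 a^-2)*trace(a) - trace(b^-1 a^-1) = x^2*z - x*y - z
so trace(a^-2) = trace(a^-1)*trace(a) - trace(1) = x^2 - 2
trace(a^-3) = trace(a^-2)*trace(a) - trace(a^-1) = x^3 - 3*x
so trace(a^-2 b^-2 a^-1) = trace(b^-1 a^-3)*trace(b) - trace(b^-1 a^-3 b) = x^2*y*z - x^3 - x*y^2 - y*z + 3*x
trace(a^-2 b^-2) = trace(b^-1 a^-2)*trace(b) - trace(b^-1 a^-2 b)   [inverse elimination on b] = x*y*z - x^2 - y^2 + 2
reduce: trace(a b a b) = trace(a b)*trace(a b) - trace(1)   [split at a repeated a] = z^2 - 2
trace(b^-1 a b a) = trace(a b a)*trace(b) - trace(a b a b)   [inverse elimination on b] = x*y*z - y^2 - z^2 + 2
trace(b^-1 a b a^-1) = trace(b^-1 a b)*trace(a) - trace(b^-1 a b a)   [inverse elimination on a] = -x*y*z + x^2 + y^2 + z^2 - 2
trace(b a^-2 b^-1 a) = trace(b^-1 a b a^-1)*trace(a) - trace(b^-1 a b)   [inverse elimination on a] = -x^2*y*z + x^3 + x*y^2 + x*z^2 - 3*x
trace(b^-1 a^-1 b a^-2) = trace(b a^-2 b^-1)*trace(a) - trace(b a^-2 b^-1 a)   [inverse elimination on a] = x^2*y*z - x*y^2 - x*z^2 + x
so trace(b a^-2) = trace(a^-1 b)*trace(a) - trace(a^-1 b a)   [inverse elimination on a] = x^2*y - x*z - y
trace(a^-1 b a^-2) = trace(b a^-2)*trace(a) - trace(b a^-1)   [inverse elimination on a] = x^3*y - x^2*z - 2*x*y + z
so trace(a^-2 b^-2 a^-1 b) = trace(b^-1 a^-1 b a^-2)*trace(b) - trace(b^-1 a^-1 b a^-2 b)   [inverse elimination on b] = x^2*y^2*z - x^3*y - x*y^3 - x*y*z^2 + x^2*z + 3*x*y - z
assemble the triple (trace(r) - 2; trace(r a) - x; trace(r b) - y)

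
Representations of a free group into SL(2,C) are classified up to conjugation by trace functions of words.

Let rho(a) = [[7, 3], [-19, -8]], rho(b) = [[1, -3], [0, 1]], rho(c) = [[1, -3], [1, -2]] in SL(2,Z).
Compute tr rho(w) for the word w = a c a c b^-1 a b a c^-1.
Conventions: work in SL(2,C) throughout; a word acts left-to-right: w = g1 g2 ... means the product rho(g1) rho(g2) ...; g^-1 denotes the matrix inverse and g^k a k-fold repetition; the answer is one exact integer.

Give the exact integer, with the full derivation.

-728314

rho(a) = [[7, 3], [-19, -8]]
... * rho(c) = [[1, -3], [1, -2]]  ->  [[10, -27], [-27, 73]]
... * rho(a) = [[7, 3], [-19, -8]]  ->  [[583, 246], [-1576, -665]]
... * rho(c) = [[1, -3], [1, -2]]  ->  [[829, -2241], [-2241, 6058]]
... * rho(b^-1) = [[1, 3], [0, 1]]  ->  [[829, 246], [-2241, -665]]
... * rho(a) = [[7, 3], [-19, -8]]  ->  [[1129, 519], [-3052, -1403]]
... * rho(b) = [[1, -3], [0, 1]]  ->  [[1129, -2868], [-3052, 7753]]
... * rho(a) = [[7, 3], [-19, -8]]  ->  [[62395, 26331], [-168671, -71180]]
... * rho(c^-1) = [[-2, 3], [-1, 1]]  ->  [[-151121, 213516], [408522, -577193]]
tr = -151121 + -577193 = -728314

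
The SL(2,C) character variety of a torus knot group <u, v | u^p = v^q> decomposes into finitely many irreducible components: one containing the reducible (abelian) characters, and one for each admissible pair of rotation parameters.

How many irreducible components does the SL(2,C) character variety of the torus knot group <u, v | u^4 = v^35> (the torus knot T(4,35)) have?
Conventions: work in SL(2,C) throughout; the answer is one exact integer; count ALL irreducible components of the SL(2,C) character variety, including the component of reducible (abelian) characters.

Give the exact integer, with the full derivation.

52

For T(4,35): irreducibility forces the central element u^4 = v^35 to one of +I, -I.
So on each irreducible component the traces are pinned: tr(u) = 2*cos(pi*alpha/4) with 1 <= alpha <= 3, tr(v) = 2*cos(pi*beta/35) with 1 <= beta <= 34.
The two central values (-1)^alpha I and (-1)^beta I must be the same matrix, so alpha and beta share a parity.
Counting: 2 odd alphas x 17 odd betas + 1 even alphas x 17 even betas = 34 + 17 = 51.
Total: 51 irreducible-character components + 1 reducible (abelian) component = 52.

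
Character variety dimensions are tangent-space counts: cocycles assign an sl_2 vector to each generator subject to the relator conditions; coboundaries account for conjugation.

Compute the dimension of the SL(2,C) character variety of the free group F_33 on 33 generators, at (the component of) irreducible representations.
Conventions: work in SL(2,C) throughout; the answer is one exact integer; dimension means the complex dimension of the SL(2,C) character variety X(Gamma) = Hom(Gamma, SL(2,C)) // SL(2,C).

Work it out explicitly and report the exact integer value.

Gamma = F_33 has 33 generators and no relators.
So Z^1 = (sl_2)^33 in full: dim Z^1 = 99.
At an irreducible rho the centralizer of the image in sl_2 is 0, so the coboundary map sl_2 -> Z^1 is injective: dim B^1 = 3.
dim H^1 = 99 - 3 = 96, which is dim X.

96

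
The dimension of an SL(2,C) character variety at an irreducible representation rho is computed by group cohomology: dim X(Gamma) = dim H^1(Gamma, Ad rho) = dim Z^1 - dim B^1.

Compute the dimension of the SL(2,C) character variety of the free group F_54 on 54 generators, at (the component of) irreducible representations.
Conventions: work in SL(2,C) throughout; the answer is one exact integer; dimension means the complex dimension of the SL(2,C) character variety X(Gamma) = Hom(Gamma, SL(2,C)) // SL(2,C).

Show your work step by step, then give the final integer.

159

Here Gamma is free of rank 54 — no relator constrains a cocycle.
A cocycle picks one sl_2 vector per generator freely, giving dim Z^1 = 3*54 = 162.
dim B^1 = 3: the coboundary map is injective because an irreducible image has centralizer 0 in sl_2.
dim H^1 = 162 - 3 = 159, which is dim X.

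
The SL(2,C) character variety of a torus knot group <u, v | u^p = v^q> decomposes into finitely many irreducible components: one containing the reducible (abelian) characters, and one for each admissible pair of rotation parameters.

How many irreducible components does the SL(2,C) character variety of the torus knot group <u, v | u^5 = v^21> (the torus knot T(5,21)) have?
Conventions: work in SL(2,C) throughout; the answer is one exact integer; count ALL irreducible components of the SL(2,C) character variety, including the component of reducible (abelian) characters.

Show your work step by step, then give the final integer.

41

In the torus knot group T(5,21), u^5 = v^21 is central, so an irreducible representation sends it to +I or -I (Schur).
On an irreducible component, tr(u) is locked at 2*cos(pi*alpha/5) for some alpha in 1..4, and tr(v) at 2*cos(pi*beta/21) for some beta in 1..20.
u^5 = (-1)^alpha I and v^21 = (-1)^beta I must agree, so alpha and beta have equal parity.
Enumerate parity-matched pairs: 2*10 odd-odd plus 2*10 even-even gives 40.
Total: 40 irreducible-character components + 1 reducible (abelian) component = 41.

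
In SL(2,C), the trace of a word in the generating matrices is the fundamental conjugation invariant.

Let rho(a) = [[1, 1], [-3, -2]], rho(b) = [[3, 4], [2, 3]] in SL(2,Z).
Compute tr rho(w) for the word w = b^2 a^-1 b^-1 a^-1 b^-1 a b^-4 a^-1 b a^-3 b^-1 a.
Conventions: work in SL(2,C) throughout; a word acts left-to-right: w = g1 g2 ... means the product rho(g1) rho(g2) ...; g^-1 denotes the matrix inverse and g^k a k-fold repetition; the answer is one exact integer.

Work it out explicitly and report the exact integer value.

7055

rho(b) = [[3, 4], [2, 3]]
... * rho(b) = [[3, 4], [2, 3]]  ->  [[17, 24], [12, 17]]
... * rho(a^-1) = [[-2, -1], [3, 1]]  ->  [[38, 7], [27, 5]]
... * rho(b^-1) = [[3, -4], [-2, 3]]  ->  [[100, -131], [71, -93]]
... * rho(a^-1) = [[-2, -1], [3, 1]]  ->  [[-593, -231], [-421, -164]]
... * rho(b^-1) = [[3, -4], [-2, 3]]  ->  [[-1317, 1679], [-935, 1192]]
... * rho(a) = [[1, 1], [-3, -2]]  ->  [[-6354, -4675], [-4511, -3319]]
... * rho(b^-1) = [[3, -4], [-2, 3]]  ->  [[-9712, 11391], [-6895, 8087]]
... * rho(b^-1) = [[3, -4], [-2, 3]]  ->  [[-51918, 73021], [-36859, 51841]]
... * rho(b^-1) = [[3, -4], [-2, 3]]  ->  [[-301796, 426735], [-214259, 302959]]
... * rho(b^-1) = [[3, -4], [-2, 3]]  ->  [[-1758858, 2487389], [-1248695, 1765913]]
... * rho(a^-1) = [[-2, -1], [3, 1]]  ->  [[10979883, 4246247], [7795129, 3014608]]
... * rho(b) = [[3, 4], [2, 3]]  ->  [[41432143, 56658273], [29414603, 40224340]]
... * rho(a^-1) = [[-2, -1], [3, 1]]  ->  [[87110533, 15226130], [61843814, 10809737]]
... * rho(a^-1) = [[-2, -1], [3, 1]]  ->  [[-128542676, -71884403], [-91258417, -51034077]]
... * rho(a^-1) = [[-2, -1], [3, 1]]  ->  [[41432143, 56658273], [29414603, 40224340]]
... * rho(b^-1) = [[3, -4], [-2, 3]]  ->  [[10979883, 4246247], [7795129, 3014608]]
... * rho(a) = [[1, 1], [-3, -2]]  ->  [[-1758858, 2487389], [-1248695, 1765913]]
tr = -1758858 + 1765913 = 7055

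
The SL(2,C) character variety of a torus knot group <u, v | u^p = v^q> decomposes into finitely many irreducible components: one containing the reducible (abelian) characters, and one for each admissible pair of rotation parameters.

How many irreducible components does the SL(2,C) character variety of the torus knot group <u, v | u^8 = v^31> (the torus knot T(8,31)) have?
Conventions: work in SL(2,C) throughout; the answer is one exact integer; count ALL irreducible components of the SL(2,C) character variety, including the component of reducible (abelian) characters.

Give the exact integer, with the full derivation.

106

Gamma = < u, v | u^8 = v^31 > (torus knot T(8,31)); the central element u^8 = v^31 acts as +I or -I in any irreducible SL(2,C) representation.
This locks tr(u) to 2*cos(pi*alpha/8), alpha in 1..7, and tr(v) to 2*cos(pi*beta/31), beta in 1..30, on each component of irreducible characters.
The two central values (-1)^alpha I and (-1)^beta I must be the same matrix, so alpha and beta share a parity.
Counting: 4 odd alphas x 15 odd betas + 3 even alphas x 15 even betas = 60 + 45 = 105.
That is 105 components of irreducible characters, and with the reducible (abelian) component the total is 106.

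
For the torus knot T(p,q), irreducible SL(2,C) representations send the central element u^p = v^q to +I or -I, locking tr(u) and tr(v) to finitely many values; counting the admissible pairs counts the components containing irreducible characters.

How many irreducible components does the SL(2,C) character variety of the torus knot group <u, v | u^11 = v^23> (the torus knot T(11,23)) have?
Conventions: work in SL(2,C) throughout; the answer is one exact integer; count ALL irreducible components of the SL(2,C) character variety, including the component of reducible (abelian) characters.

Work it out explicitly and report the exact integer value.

111

Gamma = < u, v | u^11 = v^23 > (torus knot T(11,23)); the central element u^11 = v^23 acts as +I or -I in any irreducible SL(2,C) representation.
This locks tr(u) to 2*cos(pi*alpha/11), alpha in 1..10, and tr(v) to 2*cos(pi*beta/23), beta in 1..22, on each component of irreducible characters.
The two central values (-1)^alpha I and (-1)^beta I must be the same matrix, so alpha and beta share a parity.
Enumerate parity-matched pairs: 5*11 odd-odd plus 5*11 even-even gives 110.
components with irreducible characters: 110; plus the single component of reducible (abelian) characters: total 111.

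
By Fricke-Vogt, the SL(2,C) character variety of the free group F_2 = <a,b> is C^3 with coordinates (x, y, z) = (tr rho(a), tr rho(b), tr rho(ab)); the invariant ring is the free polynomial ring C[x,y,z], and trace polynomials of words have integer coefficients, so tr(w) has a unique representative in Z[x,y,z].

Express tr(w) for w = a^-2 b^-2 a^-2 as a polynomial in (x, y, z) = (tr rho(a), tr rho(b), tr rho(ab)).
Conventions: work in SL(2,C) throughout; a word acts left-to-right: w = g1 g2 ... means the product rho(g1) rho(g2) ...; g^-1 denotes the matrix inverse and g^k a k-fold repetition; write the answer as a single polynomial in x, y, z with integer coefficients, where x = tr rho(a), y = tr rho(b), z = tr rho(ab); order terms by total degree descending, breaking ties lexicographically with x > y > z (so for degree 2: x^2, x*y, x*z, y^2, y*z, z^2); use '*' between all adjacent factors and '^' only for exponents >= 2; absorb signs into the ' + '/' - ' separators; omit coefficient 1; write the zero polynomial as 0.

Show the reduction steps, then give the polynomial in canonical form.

x^3*y*z - x^4 - x^2*y^2 - 2*x*y*z + 4*x^2 + y^2 - 2

use: tr(a^-1) = tr(a) = x
apply: tr(a^-2) = tr(a^-1) * tr(a) - tr(1) = x^2 - 2
use: tr(a^-3) = tr(a^-2) * tr(a) - tr(a^-1) = x^3 - 3*x
apply: tr(a^-4) = tr(a^-3) * tr(a) - tr(a^-2) = x^4 - 4*x^2 + 2
tr(a^-1 b) = tr(b) * tr(a) - tr(b a) = x*y - z
tr(b a^-2) = tr(a^-1 b) * tr(a) - tr(a^-1 b a) = x^2*y - x*z - y
use: tr(a^-3 b) = tr(b a^-2) * tr(a) - tr(b a^-1) = x^3*y - x^2*z - 2*x*y + z
use: tr(a^-4 b) = tr(a^-3 b) * tr(a) - tr(a^-3 b a) = x^4*y - x^3*z - 3*x^2*y + 2*x*z + y
use: tr(a^-4 b^-1) = tr(a^-4) * tr(b) - tr(a^-4 b) = x^3*z - x^2*y - 2*x*z + y
tr(a^-2 b^-2 a^-2) = tr(a^-4 b^-1) * tr(b) - tr(a^-4) = x^3*y*z - x^4 - x^2*y^2 - 2*x*y*z + 4*x^2 + y^2 - 2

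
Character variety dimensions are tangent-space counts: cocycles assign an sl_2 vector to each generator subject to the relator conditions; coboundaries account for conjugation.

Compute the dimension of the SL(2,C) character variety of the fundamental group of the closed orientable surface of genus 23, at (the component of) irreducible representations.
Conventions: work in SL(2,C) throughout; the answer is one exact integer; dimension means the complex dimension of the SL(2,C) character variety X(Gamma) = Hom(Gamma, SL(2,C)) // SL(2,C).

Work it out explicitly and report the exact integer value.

132

The genus-23 surface group: 2g = 46 generators, one relator prod [a_i, b_i].
Unconstrained cocycle data is one sl_2 vector per generator (138 dimensions), cut by the relator condition d_2(z) = 0.
d_2 is surjective at irreducible rho (its cokernel H^2 is dual to H^0 = 0), so dim Z^1 = 138 - 3 = 135.
Coboundaries contribute dim B^1 = 3 (injective at irreducible rho).
dim X = dim H^1 = 135 - 3 = 132.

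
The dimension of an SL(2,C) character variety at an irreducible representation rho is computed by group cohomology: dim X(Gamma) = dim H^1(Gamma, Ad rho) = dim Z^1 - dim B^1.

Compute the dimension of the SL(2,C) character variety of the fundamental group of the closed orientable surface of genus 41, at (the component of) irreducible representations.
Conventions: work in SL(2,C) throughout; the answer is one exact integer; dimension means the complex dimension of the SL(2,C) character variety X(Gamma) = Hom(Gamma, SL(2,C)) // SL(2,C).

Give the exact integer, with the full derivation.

240

pi_1 of the closed genus-41 surface has 82 generators bound by the single product-of-commutators relator.
A cocycle assigns one sl_2 vector per generator subject to the relator condition d_2(z) = 0: dim of the unconstrained space is 3*2g = 246.
At an irreducible rho, H^2 = coker(d_2) vanishes (Poincare duality: H^2 is dual to H^0 = invariants = 0), so d_2 is surjective onto sl_2 and dim Z^1 = 246 - 3 = 243.
Coboundaries contribute dim B^1 = 3 (injective at irreducible rho).
dim X = dim H^1 = 243 - 3 = 240.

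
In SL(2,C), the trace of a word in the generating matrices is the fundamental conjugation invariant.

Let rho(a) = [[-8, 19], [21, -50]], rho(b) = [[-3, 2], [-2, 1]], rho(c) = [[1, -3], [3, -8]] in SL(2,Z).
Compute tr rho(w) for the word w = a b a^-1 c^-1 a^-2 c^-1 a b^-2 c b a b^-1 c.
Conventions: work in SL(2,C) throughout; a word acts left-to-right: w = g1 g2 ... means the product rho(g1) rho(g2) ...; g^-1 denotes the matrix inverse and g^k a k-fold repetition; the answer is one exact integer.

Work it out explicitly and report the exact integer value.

rho(a) = [[-8, 19], [21, -50]]
... * rho(b) = [[-3, 2], [-2, 1]]  ->  [[-14, 3], [37, -8]]
... * rho(a^-1) = [[-50, -19], [-21, -8]]  ->  [[637, 242], [-1682, -639]]
... * rho(c^-1) = [[-8, 3], [-3, 1]]  ->  [[-5822, 2153], [15373, -5685]]
... * rho(a^-1) = [[-50, -19], [-21, -8]]  ->  [[245887, 93394], [-649265, -246607]]
... * rho(a^-1) = [[-50, -19], [-21, -8]]  ->  [[-14255624, -5419005], [37641997, 14308891]]
... * rho(c^-1) = [[-8, 3], [-3, 1]]  ->  [[130302007, -48185877], [-344062649, 127234882]]
... * rho(a) = [[-8, 19], [21, -50]]  ->  [[-2054319473, 4885031983], [5424433714, -12898934431]]
... * rho(b^-1) = [[1, -2], [2, -3]]  ->  [[7715744493, -10546457003], [-20373435148, 27847935865]]
... * rho(b^-1) = [[1, -2], [2, -3]]  ->  [[-13377169513, 16207882023], [35322436582, -42796937299]]
... * rho(c) = [[1, -3], [3, -8]]  ->  [[35246476556, -89531547645], [-93068375315, 236408188646]]
... * rho(b) = [[-3, 2], [-2, 1]]  ->  [[73323665622, -19038594533], [-193611251347, 50271438016]]
... * rho(a) = [[-8, 19], [21, -50]]  ->  [[-986399810169, 2345079373468], [2604590209112, -6192185676393]]
... * rho(b^-1) = [[1, -2], [2, -3]]  ->  [[3703758936767, -5062438500066], [-9779781143674, 13367376610955]]
... * rho(c) = [[1, -3], [3, -8]]  ->  [[-11483556563431, 29388231190227], [30322348689191, -77599669456618]]
tr = -11483556563431 + -77599669456618 = -89083226020049

-89083226020049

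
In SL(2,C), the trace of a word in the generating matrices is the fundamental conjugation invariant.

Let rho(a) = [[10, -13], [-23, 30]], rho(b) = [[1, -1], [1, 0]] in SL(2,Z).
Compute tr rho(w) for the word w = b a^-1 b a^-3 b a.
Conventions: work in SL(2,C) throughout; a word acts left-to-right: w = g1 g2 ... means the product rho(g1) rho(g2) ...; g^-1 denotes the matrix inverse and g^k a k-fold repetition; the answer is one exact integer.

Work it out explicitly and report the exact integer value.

-38296060

rho(b) = [[1, -1], [1, 0]]
... * rho(a^-1) = [[30, 13], [23, 10]]  ->  [[7, 3], [30, 13]]
... * rho(b) = [[1, -1], [1, 0]]  ->  [[10, -7], [43, -30]]
... * rho(a^-1) = [[30, 13], [23, 10]]  ->  [[139, 60], [600, 259]]
... * rho(a^-1) = [[30, 13], [23, 10]]  ->  [[5550, 2407], [23957, 10390]]
... * rho(a^-1) = [[30, 13], [23, 10]]  ->  [[221861, 96220], [957680, 415341]]
... * rho(b) = [[1, -1], [1, 0]]  ->  [[318081, -221861], [1373021, -957680]]
... * rho(a) = [[10, -13], [-23, 30]]  ->  [[8283613, -10790883], [35756850, -46579673]]
tr = 8283613 + -46579673 = -38296060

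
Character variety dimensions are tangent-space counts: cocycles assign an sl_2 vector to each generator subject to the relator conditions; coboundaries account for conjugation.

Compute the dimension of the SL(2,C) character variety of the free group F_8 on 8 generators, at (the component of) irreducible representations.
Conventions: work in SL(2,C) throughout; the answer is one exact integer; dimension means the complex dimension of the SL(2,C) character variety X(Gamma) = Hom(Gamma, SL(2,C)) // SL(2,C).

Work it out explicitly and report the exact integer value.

Gamma = F_8 has 8 generators and no relators.
Z^1(Gamma, Ad rho) = (sl_2)^8: a cocycle is a free choice of one sl_2 vector per generator, so dim Z^1 = 3*8 = 24.
At an irreducible rho the centralizer of the image in sl_2 is 0, so the coboundary map sl_2 -> Z^1 is injective: dim B^1 = 3.
dim H^1 = 24 - 3 = 21, which is dim X.

21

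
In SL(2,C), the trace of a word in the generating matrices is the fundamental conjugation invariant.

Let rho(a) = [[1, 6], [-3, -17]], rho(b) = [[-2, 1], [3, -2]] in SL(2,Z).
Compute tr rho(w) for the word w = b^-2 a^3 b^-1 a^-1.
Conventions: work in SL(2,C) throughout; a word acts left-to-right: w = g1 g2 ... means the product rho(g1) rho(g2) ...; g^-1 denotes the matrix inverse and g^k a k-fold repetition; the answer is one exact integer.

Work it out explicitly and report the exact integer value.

rho(b^-1) = [[-2, -1], [-3, -2]]
... * rho(b^-1) = [[-2, -1], [-3, -2]]  ->  [[7, 4], [12, 7]]
... * rho(a) = [[1, 6], [-3, -17]]  ->  [[-5, -26], [-9, -47]]
... * rho(a) = [[1, 6], [-3, -17]]  ->  [[73, 412], [132, 745]]
... * rho(a) = [[1, 6], [-3, -17]]  ->  [[-1163, -6566], [-2103, -11873]]
... * rho(b^-1) = [[-2, -1], [-3, -2]]  ->  [[22024, 14295], [39825, 25849]]
... * rho(a^-1) = [[-17, -6], [3, 1]]  ->  [[-331523, -117849], [-599478, -213101]]
tr = -331523 + -213101 = -544624

-544624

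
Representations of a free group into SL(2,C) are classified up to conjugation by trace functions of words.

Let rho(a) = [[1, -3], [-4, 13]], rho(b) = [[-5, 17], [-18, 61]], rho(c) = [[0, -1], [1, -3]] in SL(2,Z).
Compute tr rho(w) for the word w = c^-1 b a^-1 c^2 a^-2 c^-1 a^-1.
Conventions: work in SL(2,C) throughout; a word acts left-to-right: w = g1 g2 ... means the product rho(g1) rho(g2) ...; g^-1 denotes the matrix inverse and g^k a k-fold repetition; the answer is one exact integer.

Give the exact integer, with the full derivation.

rho(c^-1) = [[-3, 1], [-1, 0]]
... * rho(b) = [[-5, 17], [-18, 61]]  ->  [[-3, 10], [5, -17]]
... * rho(a^-1) = [[13, 3], [4, 1]]  ->  [[1, 1], [-3, -2]]
... * rho(c) = [[0, -1], [1, -3]]  ->  [[1, -4], [-2, 9]]
... * rho(c) = [[0, -1], [1, -3]]  ->  [[-4, 11], [9, -25]]
... * rho(a^-1) = [[13, 3], [4, 1]]  ->  [[-8, -1], [17, 2]]
... * rho(a^-1) = [[13, 3], [4, 1]]  ->  [[-108, -25], [229, 53]]
... * rho(c^-1) = [[-3, 1], [-1, 0]]  ->  [[349, -108], [-740, 229]]
... * rho(a^-1) = [[13, 3], [4, 1]]  ->  [[4105, 939], [-8704, -1991]]
tr = 4105 + -1991 = 2114

2114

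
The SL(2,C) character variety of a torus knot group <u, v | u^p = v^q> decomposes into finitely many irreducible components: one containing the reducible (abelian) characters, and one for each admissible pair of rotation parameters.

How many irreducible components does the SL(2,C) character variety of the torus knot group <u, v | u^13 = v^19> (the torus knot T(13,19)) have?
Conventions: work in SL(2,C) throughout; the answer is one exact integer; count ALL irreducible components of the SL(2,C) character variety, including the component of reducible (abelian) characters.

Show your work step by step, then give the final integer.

Gamma = < u, v | u^13 = v^19 > (torus knot T(13,19)); the central element u^13 = v^19 acts as +I or -I in any irreducible SL(2,C) representation.
This locks tr(u) to 2*cos(pi*alpha/13), alpha in 1..12, and tr(v) to 2*cos(pi*beta/19), beta in 1..18, on each component of irreducible characters.
Consistency of u^13 = (-1)^alpha I with v^19 = (-1)^beta I forces alpha = beta (mod 2).
Counting: 6 odd alphas x 9 odd betas + 6 even alphas x 9 even betas = 54 + 54 = 108.
That is 108 components of irreducible characters, and with the reducible (abelian) component the total is 109.

109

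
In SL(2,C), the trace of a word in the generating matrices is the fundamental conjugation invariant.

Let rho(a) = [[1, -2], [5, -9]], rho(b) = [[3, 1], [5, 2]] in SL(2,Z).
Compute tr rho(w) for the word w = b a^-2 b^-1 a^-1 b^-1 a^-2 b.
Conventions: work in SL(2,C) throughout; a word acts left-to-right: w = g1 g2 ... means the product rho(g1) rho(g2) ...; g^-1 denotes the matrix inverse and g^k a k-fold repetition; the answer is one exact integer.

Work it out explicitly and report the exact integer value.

-2202488

rho(b) = [[3, 1], [5, 2]]
... * rho(a^-1) = [[-9, 2], [-5, 1]]  ->  [[-32, 7], [-55, 12]]
... * rho(a^-1) = [[-9, 2], [-5, 1]]  ->  [[253, -57], [435, -98]]
... * rho(b^-1) = [[2, -1], [-5, 3]]  ->  [[791, -424], [1360, -729]]
... * rho(a^-1) = [[-9, 2], [-5, 1]]  ->  [[-4999, 1158], [-8595, 1991]]
... * rho(b^-1) = [[2, -1], [-5, 3]]  ->  [[-15788, 8473], [-27145, 14568]]
... * rho(a^-1) = [[-9, 2], [-5, 1]]  ->  [[99727, -23103], [171465, -39722]]
... * rho(a^-1) = [[-9, 2], [-5, 1]]  ->  [[-782028, 176351], [-1344575, 303208]]
... * rho(b) = [[3, 1], [5, 2]]  ->  [[-1464329, -429326], [-2517685, -738159]]
tr = -1464329 + -738159 = -2202488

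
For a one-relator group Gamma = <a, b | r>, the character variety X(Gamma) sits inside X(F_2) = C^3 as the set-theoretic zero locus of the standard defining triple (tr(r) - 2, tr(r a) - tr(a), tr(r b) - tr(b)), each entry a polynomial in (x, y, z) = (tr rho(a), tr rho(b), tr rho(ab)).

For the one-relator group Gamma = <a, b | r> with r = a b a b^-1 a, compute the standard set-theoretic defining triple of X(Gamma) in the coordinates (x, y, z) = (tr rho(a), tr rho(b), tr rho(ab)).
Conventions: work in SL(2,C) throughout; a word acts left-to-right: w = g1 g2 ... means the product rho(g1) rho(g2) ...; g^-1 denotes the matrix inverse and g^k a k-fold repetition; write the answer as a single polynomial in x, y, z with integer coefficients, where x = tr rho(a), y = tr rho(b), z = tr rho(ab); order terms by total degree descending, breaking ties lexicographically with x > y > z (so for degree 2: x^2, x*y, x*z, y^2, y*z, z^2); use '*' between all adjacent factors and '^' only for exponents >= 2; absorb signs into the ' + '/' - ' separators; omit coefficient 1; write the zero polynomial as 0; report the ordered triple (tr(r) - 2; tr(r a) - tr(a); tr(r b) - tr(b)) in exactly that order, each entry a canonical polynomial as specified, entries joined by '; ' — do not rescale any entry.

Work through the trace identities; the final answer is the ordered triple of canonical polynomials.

tr(b a^2) = tr(a) tr(b a) - tr(b) = x*z - y
tr(a^2 b a) = tr(a) tr(b a^2) - tr(b a) = x^2*z - x*y - z
use: tr(b a b a) = tr(a b) tr(a b) - tr(1) = z^2 - 2
tr(b a b) = tr(b) tr(a b) - tr(a) = y*z - x
tr(a^2 b a b) = tr(a) tr(b a b a) - tr(b a b) = x*z^2 - y*z - x
tr(a b a b^-1 a) = tr(a^2 b a) tr(b) - tr(a^2 b a b) = x^2*y*z - x*y^2 - x*z^2 + x
tr(a^3 b a) = tr(a) tr(a^2 b a) - tr(a^2 b) = x^3*z - x^2*y - 2*x*z + y
tr(a^3 b a b) = tr(a) tr(a b a b a) - tr(a b a b) = x^2*z^2 - x*y*z - x^2 - z^2 + 2
tr(a b a b^-1 a^2) = tr(a^3 b a) tr(b) - tr(a^3 b a b) = x^3*y*z - x^2*y^2 - x^2*z^2 - x*y*z + x^2 + y^2 + z^2 - 2
tr(a b a b a b) = tr(a b) tr(a b a b) - tr(a^-1 b^-1)  (split on a) = z^3 - 3*z
use: tr(a b a b^-1 a b) = tr(a b a b a) tr(b) - tr(a b a b a b)  (eliminate b^-1) = x*y*z^2 - y^2*z - z^3 - x*y + 3*z
assemble the triple (tr(r) - 2; tr(r a) - x; tr(r b) - y)

x^2*y*z - x*y^2 - x*z^2 + x - 2; x^3*y*z - x^2*y^2 - x^2*z^2 - x*y*z + x^2 + y^2 + z^2 - x - 2; x*y*z^2 - y^2*z - z^3 - x*y - y + 3*z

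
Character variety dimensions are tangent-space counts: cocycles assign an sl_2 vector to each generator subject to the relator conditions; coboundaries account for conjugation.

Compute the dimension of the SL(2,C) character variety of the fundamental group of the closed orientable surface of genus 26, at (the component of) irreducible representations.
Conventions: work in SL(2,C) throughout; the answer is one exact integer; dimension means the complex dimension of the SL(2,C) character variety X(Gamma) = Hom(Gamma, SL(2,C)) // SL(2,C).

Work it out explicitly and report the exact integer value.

150

pi_1 of the closed genus-26 surface has 52 generators bound by the single product-of-commutators relator.
Before the relator condition, cocycle space has dim 3*52 = 156.
At an irreducible rho, H^2 = coker(d_2) vanishes (Poincare duality: H^2 is dual to H^0 = invariants = 0), so d_2 is surjective onto sl_2 and dim Z^1 = 156 - 3 = 153.
As always at irreducible rho, dim B^1 = 3.
dim X = dim H^1 = 153 - 3 = 150.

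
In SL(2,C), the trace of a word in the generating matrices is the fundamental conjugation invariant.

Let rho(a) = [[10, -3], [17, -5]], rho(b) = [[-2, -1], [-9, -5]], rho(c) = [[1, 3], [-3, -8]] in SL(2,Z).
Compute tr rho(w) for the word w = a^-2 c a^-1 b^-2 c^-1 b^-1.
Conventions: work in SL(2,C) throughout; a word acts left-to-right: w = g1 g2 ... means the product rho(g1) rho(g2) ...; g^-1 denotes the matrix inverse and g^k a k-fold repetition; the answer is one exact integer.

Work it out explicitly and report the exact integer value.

1860086

rho(a^-1) = [[-5, 3], [-17, 10]]
... * rho(a^-1) = [[-5, 3], [-17, 10]]  ->  [[-26, 15], [-85, 49]]
... * rho(c) = [[1, 3], [-3, -8]]  ->  [[-71, -198], [-232, -647]]
... * rho(a^-1) = [[-5, 3], [-17, 10]]  ->  [[3721, -2193], [12159, -7166]]
... * rho(b^-1) = [[-5, 1], [9, -2]]  ->  [[-38342, 8107], [-125289, 26491]]
... * rho(b^-1) = [[-5, 1], [9, -2]]  ->  [[264673, -54556], [864864, -178271]]
... * rho(c^-1) = [[-8, -3], [3, 1]]  ->  [[-2281052, -848575], [-7453725, -2772863]]
... * rho(b^-1) = [[-5, 1], [9, -2]]  ->  [[3768085, -583902], [12312858, -1907999]]
tr = 3768085 + -1907999 = 1860086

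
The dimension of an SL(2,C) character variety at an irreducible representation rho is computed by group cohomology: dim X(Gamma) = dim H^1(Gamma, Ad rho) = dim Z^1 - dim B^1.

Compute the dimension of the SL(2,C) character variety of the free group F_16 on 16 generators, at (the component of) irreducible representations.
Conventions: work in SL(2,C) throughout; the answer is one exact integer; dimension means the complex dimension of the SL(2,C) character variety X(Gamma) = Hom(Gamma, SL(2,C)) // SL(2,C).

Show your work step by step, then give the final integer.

The free group F_16: 16 generators, no relators.
So Z^1 = (sl_2)^16 in full: dim Z^1 = 48.
At an irreducible rho the centralizer of the image in sl_2 is 0, so the coboundary map sl_2 -> Z^1 is injective: dim B^1 = 3.
Therefore dim X = 48 - 3 = 45.

45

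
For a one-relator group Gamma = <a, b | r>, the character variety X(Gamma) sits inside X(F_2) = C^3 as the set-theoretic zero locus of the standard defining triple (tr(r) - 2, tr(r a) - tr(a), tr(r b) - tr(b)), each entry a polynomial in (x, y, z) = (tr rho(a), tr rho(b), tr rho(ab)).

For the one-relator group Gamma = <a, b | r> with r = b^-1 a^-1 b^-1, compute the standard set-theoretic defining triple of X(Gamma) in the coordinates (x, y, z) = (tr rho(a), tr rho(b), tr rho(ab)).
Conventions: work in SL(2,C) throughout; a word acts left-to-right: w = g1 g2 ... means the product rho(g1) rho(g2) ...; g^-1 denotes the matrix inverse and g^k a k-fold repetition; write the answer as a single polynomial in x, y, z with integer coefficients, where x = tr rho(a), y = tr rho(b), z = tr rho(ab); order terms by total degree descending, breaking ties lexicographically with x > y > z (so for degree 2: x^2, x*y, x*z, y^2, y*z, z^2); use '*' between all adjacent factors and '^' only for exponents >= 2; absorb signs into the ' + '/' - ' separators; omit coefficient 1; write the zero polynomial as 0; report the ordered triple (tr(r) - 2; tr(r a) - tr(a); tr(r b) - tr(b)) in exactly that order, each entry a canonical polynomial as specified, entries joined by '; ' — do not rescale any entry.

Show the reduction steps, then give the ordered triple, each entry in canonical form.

y*z - x - 2; x*y*z - x^2 - z^2 - x + 2; -y + z

tr(a^-1) = tr(a) = x
tr(a^-1 b) = tr(b)*tr(a) - tr(b a) = x*y - z
tr(b^-1 a^-1) = tr(a^-1)*tr(b) - tr(a^-1 b) = z
tr(b^-1 a^-1 b^-1) = tr(b^-1 a^-1)*tr(b) - tr(b^-1 a^-1 b) = y*z - x
tr(b^-1 a b^-1) = tr(a b^-1)*tr(b) - tr(a)   [inverse elimination on b] = x*y^2 - y*z - x
tr(a^2) = tr(a)*tr(a) - tr(1)   [square of a] = x^2 - 2
tr(a^2 b) = tr(a)*tr(b a) - tr(b)   [square of a] = x*z - y
tr(a b^-1 a) = tr(a^2)*tr(b) - tr(a^2 b)   [inverse elimination on b] = x^2*y - x*z - y
tr(a b a b) = tr(a b)*tr(a b) - tr(1)   [split at a repeated a] = z^2 - 2
tr(a b^-1 a b) = tr(a b a)*tr(b) - tr(a b a b)   [inverse elimination on b] = x*y*z - y^2 - z^2 + 2
tr(b^-1 a b^-1 a) = tr(a b^-1 a)*tr(b) - tr(a b^-1 a b)   [inverse elimination on b] = x^2*y^2 - 2*x*y*z + z^2 - 2
tr(b^-1 a^-1 b^-1 a) = tr(b^-1 a b^-1)*tr(a) - tr(b^-1 a b^-1 a)   [inverse elimination on a] = x*y*z - x^2 - z^2 + 2
assemble the triple (tr(r) - 2; tr(r a) - x; tr(r b) - y)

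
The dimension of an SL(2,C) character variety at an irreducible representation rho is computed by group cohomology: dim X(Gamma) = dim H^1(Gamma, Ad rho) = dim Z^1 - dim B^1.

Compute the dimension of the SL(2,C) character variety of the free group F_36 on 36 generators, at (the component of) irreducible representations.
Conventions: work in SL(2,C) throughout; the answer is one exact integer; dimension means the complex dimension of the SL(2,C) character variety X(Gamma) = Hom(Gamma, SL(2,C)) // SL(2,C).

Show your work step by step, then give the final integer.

105

The free group F_36: 36 generators, no relators.
A cocycle picks one sl_2 vector per generator freely, giving dim Z^1 = 3*36 = 108.
dim B^1 = 3: the coboundary map is injective because an irreducible image has centralizer 0 in sl_2.
Therefore dim X = 108 - 3 = 105.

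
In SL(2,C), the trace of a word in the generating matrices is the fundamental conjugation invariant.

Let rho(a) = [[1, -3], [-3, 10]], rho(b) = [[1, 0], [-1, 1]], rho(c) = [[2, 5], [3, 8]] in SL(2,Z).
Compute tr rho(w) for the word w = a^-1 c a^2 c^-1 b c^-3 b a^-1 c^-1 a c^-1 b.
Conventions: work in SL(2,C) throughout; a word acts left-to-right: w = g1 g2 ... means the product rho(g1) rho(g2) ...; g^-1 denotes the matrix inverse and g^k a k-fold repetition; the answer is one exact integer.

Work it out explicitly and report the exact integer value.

-427809117719

rho(a^-1) = [[10, 3], [3, 1]]
... * rho(c) = [[2, 5], [3, 8]]  ->  [[29, 74], [9, 23]]
... * rho(a) = [[1, -3], [-3, 10]]  ->  [[-193, 653], [-60, 203]]
... * rho(a) = [[1, -3], [-3, 10]]  ->  [[-2152, 7109], [-669, 2210]]
... * rho(c^-1) = [[8, -5], [-3, 2]]  ->  [[-38543, 24978], [-11982, 7765]]
... * rho(b) = [[1, 0], [-1, 1]]  ->  [[-63521, 24978], [-19747, 7765]]
... * rho(c^-1) = [[8, -5], [-3, 2]]  ->  [[-583102, 367561], [-181271, 114265]]
... * rho(c^-1) = [[8, -5], [-3, 2]]  ->  [[-5767499, 3650632], [-1792963, 1134885]]
... * rho(c^-1) = [[8, -5], [-3, 2]]  ->  [[-57091888, 36138759], [-17748359, 11234585]]
... * rho(b) = [[1, 0], [-1, 1]]  ->  [[-93230647, 36138759], [-28982944, 11234585]]
... * rho(a^-1) = [[10, 3], [3, 1]]  ->  [[-823890193, -243553182], [-256125685, -75714247]]
... * rho(c^-1) = [[8, -5], [-3, 2]]  ->  [[-5860461998, 3632344601], [-1821862739, 1129199931]]
... * rho(a) = [[1, -3], [-3, 10]]  ->  [[-16757495801, 53904832004], [-5209462532, 16757587527]]
... * rho(c^-1) = [[8, -5], [-3, 2]]  ->  [[-295774462420, 191597143013], [-91948462837, 59562487714]]
... * rho(b) = [[1, 0], [-1, 1]]  ->  [[-487371605433, 191597143013], [-151510950551, 59562487714]]
tr = -487371605433 + 59562487714 = -427809117719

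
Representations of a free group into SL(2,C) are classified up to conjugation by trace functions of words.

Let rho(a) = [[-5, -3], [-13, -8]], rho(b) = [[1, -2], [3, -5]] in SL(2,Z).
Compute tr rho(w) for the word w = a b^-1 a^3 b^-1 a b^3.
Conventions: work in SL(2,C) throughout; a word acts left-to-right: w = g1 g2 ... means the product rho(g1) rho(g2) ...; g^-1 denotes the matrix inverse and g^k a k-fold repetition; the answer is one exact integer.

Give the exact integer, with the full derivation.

rho(a) = [[-5, -3], [-13, -8]]
... * rho(b^-1) = [[-5, 2], [-3, 1]]  ->  [[34, -13], [89, -34]]
... * rho(a) = [[-5, -3], [-13, -8]]  ->  [[-1, 2], [-3, 5]]
... * rho(a) = [[-5, -3], [-13, -8]]  ->  [[-21, -13], [-50, -31]]
... * rho(a) = [[-5, -3], [-13, -8]]  ->  [[274, 167], [653, 398]]
... * rho(b^-1) = [[-5, 2], [-3, 1]]  ->  [[-1871, 715], [-4459, 1704]]
... * rho(a) = [[-5, -3], [-13, -8]]  ->  [[60, -107], [143, -255]]
... * rho(b) = [[1, -2], [3, -5]]  ->  [[-261, 415], [-622, 989]]
... * rho(b) = [[1, -2], [3, -5]]  ->  [[984, -1553], [2345, -3701]]
... * rho(b) = [[1, -2], [3, -5]]  ->  [[-3675, 5797], [-8758, 13815]]
tr = -3675 + 13815 = 10140

10140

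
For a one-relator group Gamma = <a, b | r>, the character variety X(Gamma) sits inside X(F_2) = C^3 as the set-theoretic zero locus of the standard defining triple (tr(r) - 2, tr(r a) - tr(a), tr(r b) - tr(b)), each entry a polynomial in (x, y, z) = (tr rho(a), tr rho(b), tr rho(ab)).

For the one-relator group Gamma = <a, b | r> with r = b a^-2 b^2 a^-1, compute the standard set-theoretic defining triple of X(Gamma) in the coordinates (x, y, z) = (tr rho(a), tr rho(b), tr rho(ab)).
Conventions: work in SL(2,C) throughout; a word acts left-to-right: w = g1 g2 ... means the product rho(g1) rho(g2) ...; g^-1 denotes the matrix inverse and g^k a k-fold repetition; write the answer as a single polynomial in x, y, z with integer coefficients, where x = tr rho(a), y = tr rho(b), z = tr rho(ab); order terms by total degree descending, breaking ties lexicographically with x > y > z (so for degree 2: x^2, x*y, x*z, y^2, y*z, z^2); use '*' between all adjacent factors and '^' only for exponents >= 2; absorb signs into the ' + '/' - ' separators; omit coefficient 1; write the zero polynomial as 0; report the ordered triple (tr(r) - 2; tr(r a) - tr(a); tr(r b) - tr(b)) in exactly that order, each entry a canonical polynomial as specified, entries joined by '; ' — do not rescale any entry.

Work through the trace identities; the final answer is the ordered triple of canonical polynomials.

x^3*y^3 - 2*x^2*y^2*z - x^3*y - x*y^3 + x*y*z^2 + x^2*z + y^2*z + x*y - z - 2; x^2*y^3 - x*y^2*z - 2*x^2*y - y^3 + x*z - x + 3*y; x^3*y^4 - 2*x^2*y^3*z - 2*x^3*y^2 - x*y^4 + x*y^2*z^2 + 2*x^2*y*z + y^3*z + x^3 + 3*x*y^2 - 2*y*z - 3*x - y

next, trace(b^2) = trace(b) * trace(b) - trace(1)  (reduce the b square) = y^2 - 2
trace(b^3) = trace(b) * trace(b^2) - trace(b)  (reduce the b square) = y^3 - 3*y
and trace(a b^2) = trace(b) * trace(a b) - trace(a)  (reduce the b square) = y*z - x
and trace(b^3 a) = trace(b) * trace(a b^2) - trace(a b)  (reduce the b square) = y^2*z - x*y - z
and trace(b^2 a^-1 b) = trace(b^3) * trace(a) - trace(b^3 a)  (eliminate a^-1) = x*y^3 - y^2*z - 2*x*y + z
trace(a b a b) = trace(a b) * trace(a b) - trace(1)  (split on a) = z^2 - 2
trace(a b a) = trace(a) * trace(b a) - trace(b)  (reduce the a square) = x*z - y
next, trace(b a b^2 a) = trace(b) * trace(a b a b) - trace(a b a)  (reduce the b square) = y*z^2 - x*z - y
next, trace(b^2 a^-1 b a) = trace(b a b^2) * trace(a) - trace(b a b^2 a)  (eliminate a^-1) = x*y^2*z - x^2*y - y*z^2 + y
next, trace(a^-1 b^2 a^-1 b) = trace(b^2 a^-1 b) * trace(a) - trace(b^2 a^-1 b a)  (eliminate a^-1) = x^2*y^3 - 2*x*y^2*z - x^2*y + y*z^2 + x*z - y
next, trace(b a^-2 b^2 a^-1) = trace(a^-1 b^2 a^-1 b) * trace(a) - trace(a^-1 b^2 a^-1 b a)  (eliminate a^-1) = x^3*y^3 - 2*x^2*y^2*z - x^3*y - x*y^3 + x*y*z^2 + x^2*z + y^2*z + x*y - z
trace(b a^-2 b^2) = trace(b^3 a^-1) * trace(a) - trace(b^3) = x^2*y^3 - x*y^2*z - 2*x^2*y - y^3 + x*z + 3*y
trace(b^4) = trace(b) * trace(b^3) - trace(b^2)  (reduce the b square) = y^4 - 4*y^2 + 2
trace(b^4 a) = trace(b) * trace(b a b^2) - trace(b a b)  (reduce the b square) = y^3*z - x*y^2 - 2*y*z + x
next, trace(b^4 a^-1) = trace(b^4) * trace(a) - trace(b^4 a)  (eliminate a^-1) = x*y^4 - y^3*z - 3*x*y^2 + 2*y*z + x
trace(b^2 a^-2 b^2) = trace(b^4 a^-1) * trace(a) - trace(b^4)  (eliminate a^-1) = x^2*y^4 - x*y^3*z - 3*x^2*y^2 - y^4 + 2*x*y*z + x^2 + 4*y^2 - 2
next, trace(a b^2 a) = trace(a) * trace(b^2 a) - trace(b^2)  (reduce the a square) = x*y*z - x^2 - y^2 + 2
trace(b^2 a b^2 a) = trace(b) * trace(a b^2 a b) - trace(a b^2 a)  (reduce the b square) = y^2*z^2 - 2*x*y*z + x^2 - 2
trace(a^-1 b^2 a b^2) = trace(b^2 a b^2) * trace(a) - trace(b^2 a b^2 a)  (eliminate a^-1) = x*y^3*z - x^2*y^2 - y^2*z^2 + 2
and trace(b^2 a^-2 b^2 a) = trace(a^-1 b^2 a b^2) * trace(a) - trace(a^-1 b^2 a b^2 a)  (eliminate a^-1) = x^2*y^3*z - x^3*y^2 - x*y^2*z^2 - y^3*z + x*y^2 + 2*y*z + x
trace(b a^-2 b^2 a^-1 b) = trace(b^2 a^-2 b^2) * trace(a) - trace(b^2 a^-2 b^2 a)  (eliminate a^-1) = x^3*y^4 - 2*x^2*y^3*z - 2*x^3*y^2 - x*y^4 + x*y^2*z^2 + 2*x^2*y*z + y^3*z + x^3 + 3*x*y^2 - 2*y*z - 3*x
assemble the triple (trace(r) - 2; trace(r a) - x; trace(r b) - y)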